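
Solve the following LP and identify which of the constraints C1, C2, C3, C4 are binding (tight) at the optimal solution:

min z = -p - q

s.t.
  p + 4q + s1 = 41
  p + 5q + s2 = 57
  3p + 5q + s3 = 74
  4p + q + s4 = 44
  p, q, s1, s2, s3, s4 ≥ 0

At p = 9, q = 8, compute slack b - a·x for each constraint:
  C1: 41 − 41 = 0  (binding)
  C2: 57 − 49 = 8  (slack)
  C3: 74 − 67 = 7  (slack)
  C4: 44 − 44 = 0  (binding)

Optimal: p = 9, q = 8
Binding: C1, C4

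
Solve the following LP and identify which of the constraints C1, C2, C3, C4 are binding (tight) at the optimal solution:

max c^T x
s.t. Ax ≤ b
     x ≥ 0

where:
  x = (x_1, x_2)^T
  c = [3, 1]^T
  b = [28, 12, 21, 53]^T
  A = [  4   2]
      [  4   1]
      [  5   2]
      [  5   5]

At x_1 = 1, x_2 = 8, compute slack b - a·x for each constraint:
  C1: 28 − 20 = 8  (slack)
  C2: 12 − 12 = 0  (binding)
  C3: 21 − 21 = 0  (binding)
  C4: 53 − 45 = 8  (slack)

Optimal: x_1 = 1, x_2 = 8
Binding: C2, C3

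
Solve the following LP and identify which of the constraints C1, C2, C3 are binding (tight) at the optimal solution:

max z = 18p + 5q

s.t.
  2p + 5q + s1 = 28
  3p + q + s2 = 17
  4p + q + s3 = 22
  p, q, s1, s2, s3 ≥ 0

At p = 5, q = 2, compute slack b - a·x for each constraint:
  C1: 28 − 20 = 8  (slack)
  C2: 17 − 17 = 0  (binding)
  C3: 22 − 22 = 0  (binding)

Optimal: p = 5, q = 2
Binding: C2, C3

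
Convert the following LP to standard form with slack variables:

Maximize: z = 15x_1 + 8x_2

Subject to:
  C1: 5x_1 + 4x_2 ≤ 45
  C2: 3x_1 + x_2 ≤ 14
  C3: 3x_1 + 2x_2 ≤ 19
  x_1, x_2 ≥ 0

max z = 15x_1 + 8x_2

s.t.
  5x_1 + 4x_2 + s1 = 45
  3x_1 + x_2 + s2 = 14
  3x_1 + 2x_2 + s3 = 19
  x_1, x_2, s1, s2, s3 ≥ 0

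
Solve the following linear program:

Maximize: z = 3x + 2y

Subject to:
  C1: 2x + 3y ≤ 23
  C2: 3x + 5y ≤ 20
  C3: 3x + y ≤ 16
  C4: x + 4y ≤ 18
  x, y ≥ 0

Evaluate the objective at each vertex of the feasible region:
  z(0, 0) = 0
  z(5.333, 0) = 16
  z(5, 1) = 17  ←
  z(0, 4) = 8
The maximum is at x = 5, y = 1.

x = 5, y = 1, z = 17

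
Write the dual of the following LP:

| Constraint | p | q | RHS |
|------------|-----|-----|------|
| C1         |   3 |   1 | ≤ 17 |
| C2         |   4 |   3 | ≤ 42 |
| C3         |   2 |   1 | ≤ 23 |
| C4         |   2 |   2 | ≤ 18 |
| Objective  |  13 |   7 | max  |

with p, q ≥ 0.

Primal max cᵀx s.t. Ax ≤ b, x ≥ 0  →  Dual min bᵀy s.t. Aᵀy ≥ c, y ≥ 0.

Minimize: z = 17y1 + 42y2 + 23y3 + 18y4

Subject to:
  3y1 + 4y2 + 2y3 + 2y4 ≥ 13
  y1 + 3y2 + y3 + 2y4 ≥ 7
  y1, y2, y3, y4 ≥ 0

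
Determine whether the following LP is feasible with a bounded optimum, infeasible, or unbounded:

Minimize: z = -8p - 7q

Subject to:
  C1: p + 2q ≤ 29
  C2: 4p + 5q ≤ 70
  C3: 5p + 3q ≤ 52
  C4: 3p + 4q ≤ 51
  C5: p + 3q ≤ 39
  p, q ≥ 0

Feasible with a bounded optimal solution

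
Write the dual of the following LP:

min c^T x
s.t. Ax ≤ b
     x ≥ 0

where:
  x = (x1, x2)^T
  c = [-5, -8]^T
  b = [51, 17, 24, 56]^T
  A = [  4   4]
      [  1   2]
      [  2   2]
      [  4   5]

Primal min cᵀx s.t. Ax ≤ b, x ≥ 0  →  Dual max −bᵀy s.t. Aᵀy ≥ −c, y ≥ 0.

Maximize: z = -51y1 - 17y2 - 24y3 - 56y4

Subject to:
  4y1 + y2 + 2y3 + 4y4 ≥ 5
  4y1 + 2y2 + 2y3 + 5y4 ≥ 8
  y1, y2, y3, y4 ≥ 0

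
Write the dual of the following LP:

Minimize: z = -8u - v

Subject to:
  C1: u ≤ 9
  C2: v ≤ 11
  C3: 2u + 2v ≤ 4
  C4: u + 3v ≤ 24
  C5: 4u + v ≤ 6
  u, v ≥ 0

Primal min cᵀx s.t. Ax ≤ b, x ≥ 0  →  Dual max −bᵀy s.t. Aᵀy ≥ −c, y ≥ 0.

Maximize: z = -9y1 - 11y2 - 4y3 - 24y4 - 6y5

Subject to:
  y1 + 2y3 + y4 + 4y5 ≥ 8
  y2 + 2y3 + 3y4 + y5 ≥ 1
  y1, y2, y3, y4, y5 ≥ 0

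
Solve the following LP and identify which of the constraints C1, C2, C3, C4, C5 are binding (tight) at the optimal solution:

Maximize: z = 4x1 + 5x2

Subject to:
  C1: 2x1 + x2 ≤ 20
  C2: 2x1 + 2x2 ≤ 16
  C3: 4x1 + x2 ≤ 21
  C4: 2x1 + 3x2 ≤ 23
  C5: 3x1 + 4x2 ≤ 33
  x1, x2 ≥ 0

At x1 = 1, x2 = 7, compute slack b - a·x for each constraint:
  C1: 20 − 9 = 11  (slack)
  C2: 16 − 16 = 0  (binding)
  C3: 21 − 11 = 10  (slack)
  C4: 23 − 23 = 0  (binding)
  C5: 33 − 31 = 2  (slack)

Optimal: x1 = 1, x2 = 7
Binding: C2, C4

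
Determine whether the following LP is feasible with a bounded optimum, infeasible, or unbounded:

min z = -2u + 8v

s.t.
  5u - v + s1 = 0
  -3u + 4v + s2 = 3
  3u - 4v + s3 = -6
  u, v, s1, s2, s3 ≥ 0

Infeasible (no feasible solution exists)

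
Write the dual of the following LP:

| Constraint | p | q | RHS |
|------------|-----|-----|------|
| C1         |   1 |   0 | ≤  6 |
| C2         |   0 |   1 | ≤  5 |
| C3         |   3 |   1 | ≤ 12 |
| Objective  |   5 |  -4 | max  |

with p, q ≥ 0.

Primal max cᵀx s.t. Ax ≤ b, x ≥ 0  →  Dual min bᵀy s.t. Aᵀy ≥ c, y ≥ 0.

Minimize: z = 6y1 + 5y2 + 12y3

Subject to:
  y1 + 3y3 ≥ 5
  y2 + y3 ≥ -4
  y1, y2, y3 ≥ 0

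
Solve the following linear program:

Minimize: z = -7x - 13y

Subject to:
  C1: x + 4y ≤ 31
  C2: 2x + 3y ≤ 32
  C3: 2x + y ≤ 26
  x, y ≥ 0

Evaluate the objective at each vertex of the feasible region:
  z(0, 0) = 0
  z(13, 0) = -91
  z(11.5, 3) = -119.5
  z(7, 6) = -127  ←
  z(0, 7.75) = -100.8
The minimum is at x = 7, y = 6.

x = 7, y = 6, z = -127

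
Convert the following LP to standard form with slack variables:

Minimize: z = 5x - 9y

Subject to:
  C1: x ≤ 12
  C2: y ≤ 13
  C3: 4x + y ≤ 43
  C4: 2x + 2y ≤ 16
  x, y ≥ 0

min z = 5x - 9y

s.t.
  x + s1 = 12
  y + s2 = 13
  4x + y + s3 = 43
  2x + 2y + s4 = 16
  x, y, s1, s2, s3, s4 ≥ 0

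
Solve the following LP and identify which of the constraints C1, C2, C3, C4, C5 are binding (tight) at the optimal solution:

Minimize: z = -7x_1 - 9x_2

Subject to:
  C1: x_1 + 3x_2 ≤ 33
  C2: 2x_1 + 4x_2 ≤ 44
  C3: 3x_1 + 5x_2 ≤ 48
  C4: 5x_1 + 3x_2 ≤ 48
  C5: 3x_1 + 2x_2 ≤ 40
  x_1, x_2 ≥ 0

At x_1 = 6, x_2 = 6, compute slack b - a·x for each constraint:
  C1: 33 − 24 = 9  (slack)
  C2: 44 − 36 = 8  (slack)
  C3: 48 − 48 = 0  (binding)
  C4: 48 − 48 = 0  (binding)
  C5: 40 − 30 = 10  (slack)

Optimal: x_1 = 6, x_2 = 6
Binding: C3, C4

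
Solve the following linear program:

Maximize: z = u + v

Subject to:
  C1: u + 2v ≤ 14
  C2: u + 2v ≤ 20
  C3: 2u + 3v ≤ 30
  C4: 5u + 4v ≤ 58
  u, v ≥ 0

Evaluate the objective at each vertex of the feasible region:
  z(0, 0) = 0
  z(11.6, 0) = 11.6
  z(10, 2) = 12  ←
  z(0, 7) = 7
The maximum is at u = 10, v = 2.

u = 10, v = 2, z = 12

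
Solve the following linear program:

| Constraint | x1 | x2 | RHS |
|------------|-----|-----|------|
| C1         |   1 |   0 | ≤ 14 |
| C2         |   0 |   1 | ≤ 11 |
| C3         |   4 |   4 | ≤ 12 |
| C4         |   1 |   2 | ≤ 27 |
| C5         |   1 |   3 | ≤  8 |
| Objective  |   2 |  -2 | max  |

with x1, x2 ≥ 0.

Evaluate the objective at each vertex of the feasible region:
  z(0, 0) = 0
  z(3, 0) = 6  ←
  z(0.5, 2.5) = -4
  z(0, 2.667) = -5.333
The maximum is at x1 = 3, x2 = 0.

x1 = 3, x2 = 0, z = 6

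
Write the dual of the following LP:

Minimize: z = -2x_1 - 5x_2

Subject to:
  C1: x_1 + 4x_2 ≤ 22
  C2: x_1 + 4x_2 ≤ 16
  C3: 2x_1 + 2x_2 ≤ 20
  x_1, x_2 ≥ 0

Primal min cᵀx s.t. Ax ≤ b, x ≥ 0  →  Dual max −bᵀy s.t. Aᵀy ≥ −c, y ≥ 0.

Maximize: z = -22y1 - 16y2 - 20y3

Subject to:
  y1 + y2 + 2y3 ≥ 2
  4y1 + 4y2 + 2y3 ≥ 5
  y1, y2, y3 ≥ 0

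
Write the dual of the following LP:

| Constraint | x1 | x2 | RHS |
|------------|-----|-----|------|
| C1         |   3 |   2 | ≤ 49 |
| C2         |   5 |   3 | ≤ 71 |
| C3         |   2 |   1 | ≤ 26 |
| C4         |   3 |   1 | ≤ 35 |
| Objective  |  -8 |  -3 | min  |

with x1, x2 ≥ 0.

Primal min cᵀx s.t. Ax ≤ b, x ≥ 0  →  Dual max −bᵀy s.t. Aᵀy ≥ −c, y ≥ 0.

Maximize: z = -49y1 - 71y2 - 26y3 - 35y4

Subject to:
  3y1 + 5y2 + 2y3 + 3y4 ≥ 8
  2y1 + 3y2 + y3 + y4 ≥ 3
  y1, y2, y3, y4 ≥ 0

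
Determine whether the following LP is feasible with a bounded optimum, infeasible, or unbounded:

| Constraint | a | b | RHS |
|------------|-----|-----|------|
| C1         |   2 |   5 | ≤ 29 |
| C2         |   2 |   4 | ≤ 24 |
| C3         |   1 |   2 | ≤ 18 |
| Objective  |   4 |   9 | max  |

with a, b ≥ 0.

Feasible with a bounded optimal solution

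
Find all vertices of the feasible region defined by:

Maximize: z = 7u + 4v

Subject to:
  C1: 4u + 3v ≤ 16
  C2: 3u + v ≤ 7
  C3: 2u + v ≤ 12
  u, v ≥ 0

(0, 0), (2.333, 0), (1, 4), (0, 5.333)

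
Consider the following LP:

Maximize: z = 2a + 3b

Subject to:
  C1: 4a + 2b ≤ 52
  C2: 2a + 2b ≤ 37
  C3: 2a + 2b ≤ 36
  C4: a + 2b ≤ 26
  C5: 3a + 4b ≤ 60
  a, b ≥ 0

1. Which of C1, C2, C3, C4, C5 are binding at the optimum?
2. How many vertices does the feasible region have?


1. C4, C5
2. 5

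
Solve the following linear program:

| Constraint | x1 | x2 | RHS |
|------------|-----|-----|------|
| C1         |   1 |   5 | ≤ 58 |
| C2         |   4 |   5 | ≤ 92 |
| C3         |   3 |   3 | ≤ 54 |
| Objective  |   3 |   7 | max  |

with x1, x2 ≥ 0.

Evaluate the objective at each vertex of the feasible region:
  z(0, 0) = 0
  z(18, 0) = 54
  z(8, 10) = 94  ←
  z(0, 11.6) = 81.2
The maximum is at x1 = 8, x2 = 10.

x1 = 8, x2 = 10, z = 94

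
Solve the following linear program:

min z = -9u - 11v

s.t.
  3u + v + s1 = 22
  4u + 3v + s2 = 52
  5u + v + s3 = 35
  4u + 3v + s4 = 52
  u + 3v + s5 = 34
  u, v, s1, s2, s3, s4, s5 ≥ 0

Evaluate the objective at each vertex of the feasible region:
  z(0, 0) = 0
  z(7, 0) = -63
  z(6.5, 2.5) = -86
  z(4, 10) = -146  ←
  z(0, 11.33) = -124.7
The minimum is at u = 4, v = 10.

u = 4, v = 10, z = -146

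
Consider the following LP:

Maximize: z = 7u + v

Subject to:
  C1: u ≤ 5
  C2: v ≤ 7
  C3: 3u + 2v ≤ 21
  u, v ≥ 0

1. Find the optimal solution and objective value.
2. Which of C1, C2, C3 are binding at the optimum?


1. u = 5, v = 3, z = 38
2. C1, C3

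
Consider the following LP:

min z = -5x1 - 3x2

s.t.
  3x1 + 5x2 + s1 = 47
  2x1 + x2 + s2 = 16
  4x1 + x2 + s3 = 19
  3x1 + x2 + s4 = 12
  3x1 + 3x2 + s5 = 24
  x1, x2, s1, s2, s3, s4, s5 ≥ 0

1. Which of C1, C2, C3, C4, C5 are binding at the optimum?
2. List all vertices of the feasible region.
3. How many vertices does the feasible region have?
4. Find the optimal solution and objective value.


1. C4, C5
2. (0, 0), (4, 0), (2, 6), (0, 8)
3. 4
4. x1 = 2, x2 = 6, z = -28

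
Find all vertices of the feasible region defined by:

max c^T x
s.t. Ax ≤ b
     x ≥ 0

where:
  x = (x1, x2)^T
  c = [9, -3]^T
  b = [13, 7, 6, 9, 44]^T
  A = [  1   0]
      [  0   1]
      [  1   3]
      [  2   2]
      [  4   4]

(0, 0), (4.5, 0), (3.75, 0.75), (0, 2)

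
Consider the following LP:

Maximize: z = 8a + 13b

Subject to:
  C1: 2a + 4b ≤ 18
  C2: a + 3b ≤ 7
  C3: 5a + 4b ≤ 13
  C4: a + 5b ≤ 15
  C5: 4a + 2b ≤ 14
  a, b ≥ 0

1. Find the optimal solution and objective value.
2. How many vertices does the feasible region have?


1. a = 1, b = 2, z = 34
2. 4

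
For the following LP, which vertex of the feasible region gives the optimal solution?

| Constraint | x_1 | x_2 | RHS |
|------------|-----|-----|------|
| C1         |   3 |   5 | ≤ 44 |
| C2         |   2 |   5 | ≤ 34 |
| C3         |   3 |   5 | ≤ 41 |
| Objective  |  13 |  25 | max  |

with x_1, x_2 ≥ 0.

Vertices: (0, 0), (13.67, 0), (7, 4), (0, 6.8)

Evaluate the objective at each vertex of the feasible region:
  z(0, 0) = 0
  z(13.67, 0) = 177.7
  z(7, 4) = 191  ←
  z(0, 6.8) = 170
The maximum is at x_1 = 7, x_2 = 4.

(7, 4)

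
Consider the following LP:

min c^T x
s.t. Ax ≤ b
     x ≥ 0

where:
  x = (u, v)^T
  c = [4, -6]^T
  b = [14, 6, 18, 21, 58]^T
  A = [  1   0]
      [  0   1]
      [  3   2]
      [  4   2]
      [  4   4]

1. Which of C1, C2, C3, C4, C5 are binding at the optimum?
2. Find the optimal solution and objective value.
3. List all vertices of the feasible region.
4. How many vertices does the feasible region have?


1. C2
2. u = 0, v = 6, z = -36
3. (0, 0), (5.25, 0), (3, 4.5), (2, 6), (0, 6)
4. 5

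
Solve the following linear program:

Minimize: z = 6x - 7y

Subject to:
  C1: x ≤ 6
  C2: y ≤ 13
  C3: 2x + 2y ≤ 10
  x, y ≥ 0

Evaluate the objective at each vertex of the feasible region:
  z(0, 0) = 0
  z(5, 0) = 30
  z(0, 5) = -35  ←
The minimum is at x = 0, y = 5.

x = 0, y = 5, z = -35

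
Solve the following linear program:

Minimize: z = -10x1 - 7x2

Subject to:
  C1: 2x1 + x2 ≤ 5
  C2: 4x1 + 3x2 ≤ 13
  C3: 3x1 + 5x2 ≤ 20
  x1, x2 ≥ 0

Evaluate the objective at each vertex of the feasible region:
  z(0, 0) = 0
  z(2.5, 0) = -25
  z(1, 3) = -31  ←
  z(0.4545, 3.727) = -30.64
  z(0, 4) = -28
The minimum is at x1 = 1, x2 = 3.

x1 = 1, x2 = 3, z = -31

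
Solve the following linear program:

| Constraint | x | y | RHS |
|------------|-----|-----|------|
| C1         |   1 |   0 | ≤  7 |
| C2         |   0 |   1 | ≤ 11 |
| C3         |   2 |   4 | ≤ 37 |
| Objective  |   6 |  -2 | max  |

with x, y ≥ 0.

Evaluate the objective at each vertex of the feasible region:
  z(0, 0) = 0
  z(7, 0) = 42  ←
  z(7, 5.75) = 30.5
  z(0, 9.25) = -18.5
The maximum is at x = 7, y = 0.

x = 7, y = 0, z = 42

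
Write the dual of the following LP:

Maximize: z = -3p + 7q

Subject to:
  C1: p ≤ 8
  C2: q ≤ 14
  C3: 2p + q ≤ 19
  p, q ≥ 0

Primal max cᵀx s.t. Ax ≤ b, x ≥ 0  →  Dual min bᵀy s.t. Aᵀy ≥ c, y ≥ 0.

Minimize: z = 8y1 + 14y2 + 19y3

Subject to:
  y1 + 2y3 ≥ -3
  y2 + y3 ≥ 7
  y1, y2, y3 ≥ 0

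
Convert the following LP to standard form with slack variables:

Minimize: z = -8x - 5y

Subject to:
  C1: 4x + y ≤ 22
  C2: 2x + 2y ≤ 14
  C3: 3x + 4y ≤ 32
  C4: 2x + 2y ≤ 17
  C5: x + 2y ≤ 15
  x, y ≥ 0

min z = -8x - 5y

s.t.
  4x + y + s1 = 22
  2x + 2y + s2 = 14
  3x + 4y + s3 = 32
  2x + 2y + s4 = 17
  x + 2y + s5 = 15
  x, y, s1, s2, s3, s4, s5 ≥ 0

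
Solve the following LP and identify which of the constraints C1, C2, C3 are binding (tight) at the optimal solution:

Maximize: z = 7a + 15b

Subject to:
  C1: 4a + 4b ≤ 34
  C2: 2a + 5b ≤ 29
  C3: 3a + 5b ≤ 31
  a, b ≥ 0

At a = 2, b = 5, compute slack b - a·x for each constraint:
  C1: 34 − 28 = 6  (slack)
  C2: 29 − 29 = 0  (binding)
  C3: 31 − 31 = 0  (binding)

Optimal: a = 2, b = 5
Binding: C2, C3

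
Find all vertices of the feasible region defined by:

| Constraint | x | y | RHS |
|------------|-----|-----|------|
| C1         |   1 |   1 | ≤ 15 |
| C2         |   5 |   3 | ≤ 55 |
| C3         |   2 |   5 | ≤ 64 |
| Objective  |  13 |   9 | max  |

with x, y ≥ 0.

(0, 0), (11, 0), (5, 10), (3.667, 11.33), (0, 12.8)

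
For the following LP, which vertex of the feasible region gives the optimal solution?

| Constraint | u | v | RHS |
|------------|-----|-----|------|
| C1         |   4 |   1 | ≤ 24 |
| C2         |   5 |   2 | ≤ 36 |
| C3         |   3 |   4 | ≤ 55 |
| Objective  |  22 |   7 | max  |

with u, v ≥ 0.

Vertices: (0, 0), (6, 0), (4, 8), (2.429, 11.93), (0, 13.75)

Evaluate the objective at each vertex of the feasible region:
  z(0, 0) = 0
  z(6, 0) = 132
  z(4, 8) = 144  ←
  z(2.429, 11.93) = 136.9
  z(0, 13.75) = 96.25
The maximum is at u = 4, v = 8.

(4, 8)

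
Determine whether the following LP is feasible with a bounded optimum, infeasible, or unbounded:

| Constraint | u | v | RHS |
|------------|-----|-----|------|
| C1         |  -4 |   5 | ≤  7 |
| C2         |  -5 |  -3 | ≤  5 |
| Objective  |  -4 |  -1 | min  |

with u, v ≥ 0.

Unbounded (objective can decrease without bound)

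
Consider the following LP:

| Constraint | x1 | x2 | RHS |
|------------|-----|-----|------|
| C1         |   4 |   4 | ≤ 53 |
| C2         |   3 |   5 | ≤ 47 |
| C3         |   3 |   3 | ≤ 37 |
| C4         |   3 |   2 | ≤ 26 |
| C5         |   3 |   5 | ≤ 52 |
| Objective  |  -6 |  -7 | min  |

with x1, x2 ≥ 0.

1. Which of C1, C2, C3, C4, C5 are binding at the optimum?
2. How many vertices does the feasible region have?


1. C2, C4
2. 4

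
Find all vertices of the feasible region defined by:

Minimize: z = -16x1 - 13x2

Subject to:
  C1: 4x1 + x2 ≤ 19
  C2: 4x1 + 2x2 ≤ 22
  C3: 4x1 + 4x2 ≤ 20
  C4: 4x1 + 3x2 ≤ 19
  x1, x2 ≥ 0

(0, 0), (4.75, 0), (4, 1), (0, 5)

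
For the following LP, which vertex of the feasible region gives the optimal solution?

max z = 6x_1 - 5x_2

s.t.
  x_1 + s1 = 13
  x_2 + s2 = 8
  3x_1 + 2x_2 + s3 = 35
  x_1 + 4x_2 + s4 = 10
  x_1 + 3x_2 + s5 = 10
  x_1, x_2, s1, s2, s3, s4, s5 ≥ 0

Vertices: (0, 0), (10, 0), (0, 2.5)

Evaluate the objective at each vertex of the feasible region:
  z(0, 0) = 0
  z(10, 0) = 60  ←
  z(0, 2.5) = -12.5
The maximum is at x_1 = 10, x_2 = 0.

(10, 0)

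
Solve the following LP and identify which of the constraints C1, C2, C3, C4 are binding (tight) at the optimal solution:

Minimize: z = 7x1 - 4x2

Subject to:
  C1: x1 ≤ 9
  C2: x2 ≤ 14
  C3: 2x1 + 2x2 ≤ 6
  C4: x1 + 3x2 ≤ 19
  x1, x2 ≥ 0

At x1 = 0, x2 = 3, compute slack b - a·x for each constraint:
  C1: 9 − 0 = 9  (slack)
  C2: 14 − 3 = 11  (slack)
  C3: 6 − 6 = 0  (binding)
  C4: 19 − 9 = 10  (slack)

Optimal: x1 = 0, x2 = 3
Binding: C3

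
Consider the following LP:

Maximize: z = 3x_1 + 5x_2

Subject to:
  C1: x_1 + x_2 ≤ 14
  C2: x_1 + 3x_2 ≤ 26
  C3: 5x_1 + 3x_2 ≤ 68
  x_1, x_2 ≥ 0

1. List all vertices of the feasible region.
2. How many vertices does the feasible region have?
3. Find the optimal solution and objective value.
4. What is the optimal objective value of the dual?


1. (0, 0), (13.6, 0), (13, 1), (8, 6), (0, 8.667)
2. 5
3. x_1 = 8, x_2 = 6, z = 54
4. 54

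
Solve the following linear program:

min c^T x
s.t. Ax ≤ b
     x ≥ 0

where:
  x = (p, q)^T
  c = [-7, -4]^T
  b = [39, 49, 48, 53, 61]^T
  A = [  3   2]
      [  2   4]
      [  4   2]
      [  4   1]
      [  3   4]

Evaluate the objective at each vertex of the feasible region:
  z(0, 0) = 0
  z(12, 0) = -84
  z(9, 6) = -87  ←
  z(7.25, 8.625) = -85.25
  z(0, 12.25) = -49
The minimum is at p = 9, q = 6.

p = 9, q = 6, z = -87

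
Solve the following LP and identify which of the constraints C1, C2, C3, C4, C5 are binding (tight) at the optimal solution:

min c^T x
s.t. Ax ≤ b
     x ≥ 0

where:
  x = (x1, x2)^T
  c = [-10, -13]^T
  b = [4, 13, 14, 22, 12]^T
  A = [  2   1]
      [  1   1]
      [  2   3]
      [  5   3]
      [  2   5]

At x1 = 1, x2 = 2, compute slack b - a·x for each constraint:
  C1: 4 − 4 = 0  (binding)
  C2: 13 − 3 = 10  (slack)
  C3: 14 − 8 = 6  (slack)
  C4: 22 − 11 = 11  (slack)
  C5: 12 − 12 = 0  (binding)

Optimal: x1 = 1, x2 = 2
Binding: C1, C5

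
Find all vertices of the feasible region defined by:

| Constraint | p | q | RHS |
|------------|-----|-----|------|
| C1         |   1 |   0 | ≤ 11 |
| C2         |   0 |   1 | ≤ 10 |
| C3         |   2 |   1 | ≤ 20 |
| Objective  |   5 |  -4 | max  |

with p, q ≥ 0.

(0, 0), (10, 0), (5, 10), (0, 10)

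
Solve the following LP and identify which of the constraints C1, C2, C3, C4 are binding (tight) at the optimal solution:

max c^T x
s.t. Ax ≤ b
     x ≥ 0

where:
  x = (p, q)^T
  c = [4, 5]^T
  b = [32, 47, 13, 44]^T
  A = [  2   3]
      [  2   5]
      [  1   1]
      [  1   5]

At p = 7, q = 6, compute slack b - a·x for each constraint:
  C1: 32 − 32 = 0  (binding)
  C2: 47 − 44 = 3  (slack)
  C3: 13 − 13 = 0  (binding)
  C4: 44 − 37 = 7  (slack)

Optimal: p = 7, q = 6
Binding: C1, C3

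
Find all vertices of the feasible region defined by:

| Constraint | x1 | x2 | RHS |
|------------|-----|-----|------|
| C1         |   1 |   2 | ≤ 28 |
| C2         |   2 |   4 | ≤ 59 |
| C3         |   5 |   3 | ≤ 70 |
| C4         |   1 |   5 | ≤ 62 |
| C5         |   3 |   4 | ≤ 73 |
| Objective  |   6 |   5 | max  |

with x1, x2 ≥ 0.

(0, 0), (14, 0), (8, 10), (5.333, 11.33), (0, 12.4)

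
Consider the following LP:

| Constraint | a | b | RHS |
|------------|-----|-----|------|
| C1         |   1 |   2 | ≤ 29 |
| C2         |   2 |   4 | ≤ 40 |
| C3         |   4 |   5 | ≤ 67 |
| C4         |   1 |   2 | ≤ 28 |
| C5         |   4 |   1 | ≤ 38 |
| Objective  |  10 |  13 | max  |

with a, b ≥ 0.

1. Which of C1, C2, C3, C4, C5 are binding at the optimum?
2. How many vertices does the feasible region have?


1. C2, C5
2. 4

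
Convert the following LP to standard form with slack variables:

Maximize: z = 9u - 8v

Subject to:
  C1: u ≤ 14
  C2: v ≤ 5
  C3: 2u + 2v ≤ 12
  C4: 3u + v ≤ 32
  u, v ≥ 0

max z = 9u - 8v

s.t.
  u + s1 = 14
  v + s2 = 5
  2u + 2v + s3 = 12
  3u + v + s4 = 32
  u, v, s1, s2, s3, s4 ≥ 0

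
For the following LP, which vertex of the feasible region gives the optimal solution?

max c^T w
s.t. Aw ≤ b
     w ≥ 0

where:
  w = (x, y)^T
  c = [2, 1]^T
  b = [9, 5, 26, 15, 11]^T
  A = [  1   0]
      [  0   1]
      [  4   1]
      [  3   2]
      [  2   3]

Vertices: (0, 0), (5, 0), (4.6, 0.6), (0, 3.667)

Evaluate the objective at each vertex of the feasible region:
  z(0, 0) = 0
  z(5, 0) = 10  ←
  z(4.6, 0.6) = 9.8
  z(0, 3.667) = 3.667
The maximum is at x = 5, y = 0.

(5, 0)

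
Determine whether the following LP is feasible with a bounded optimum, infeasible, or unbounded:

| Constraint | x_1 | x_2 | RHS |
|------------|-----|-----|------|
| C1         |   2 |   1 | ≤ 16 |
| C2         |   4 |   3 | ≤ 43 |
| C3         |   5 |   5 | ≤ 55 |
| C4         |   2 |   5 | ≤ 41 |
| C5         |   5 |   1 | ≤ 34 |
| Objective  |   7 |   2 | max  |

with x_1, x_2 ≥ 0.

Feasible with a bounded optimal solution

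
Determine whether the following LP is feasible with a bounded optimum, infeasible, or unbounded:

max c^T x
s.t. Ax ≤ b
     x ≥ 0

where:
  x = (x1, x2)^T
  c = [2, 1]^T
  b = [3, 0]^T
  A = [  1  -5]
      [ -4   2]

Unbounded (objective can increase without bound)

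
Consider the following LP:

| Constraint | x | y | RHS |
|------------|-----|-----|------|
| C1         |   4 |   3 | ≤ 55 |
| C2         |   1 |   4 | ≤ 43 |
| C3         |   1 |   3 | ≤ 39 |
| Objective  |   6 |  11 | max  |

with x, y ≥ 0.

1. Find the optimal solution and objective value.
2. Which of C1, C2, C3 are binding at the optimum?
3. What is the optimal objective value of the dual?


1. x = 7, y = 9, z = 141
2. C1, C2
3. 141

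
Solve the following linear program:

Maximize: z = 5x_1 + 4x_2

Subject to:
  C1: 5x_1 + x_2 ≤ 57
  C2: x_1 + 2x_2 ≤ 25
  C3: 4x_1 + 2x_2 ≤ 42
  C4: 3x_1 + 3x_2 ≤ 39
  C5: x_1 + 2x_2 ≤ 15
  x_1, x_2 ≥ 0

Evaluate the objective at each vertex of the feasible region:
  z(0, 0) = 0
  z(10.5, 0) = 52.5
  z(9, 3) = 57  ←
  z(0, 7.5) = 30
The maximum is at x_1 = 9, x_2 = 3.

x_1 = 9, x_2 = 3, z = 57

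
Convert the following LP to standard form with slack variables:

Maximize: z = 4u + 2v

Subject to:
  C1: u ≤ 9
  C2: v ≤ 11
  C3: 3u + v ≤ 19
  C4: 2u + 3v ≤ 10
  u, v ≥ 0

max z = 4u + 2v

s.t.
  u + s1 = 9
  v + s2 = 11
  3u + v + s3 = 19
  2u + 3v + s4 = 10
  u, v, s1, s2, s3, s4 ≥ 0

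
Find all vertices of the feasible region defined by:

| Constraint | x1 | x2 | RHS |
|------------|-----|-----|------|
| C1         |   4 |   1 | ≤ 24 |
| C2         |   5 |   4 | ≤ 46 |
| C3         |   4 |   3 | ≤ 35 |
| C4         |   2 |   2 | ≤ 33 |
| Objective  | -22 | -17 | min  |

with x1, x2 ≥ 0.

(0, 0), (6, 0), (4.625, 5.5), (2, 9), (0, 11.5)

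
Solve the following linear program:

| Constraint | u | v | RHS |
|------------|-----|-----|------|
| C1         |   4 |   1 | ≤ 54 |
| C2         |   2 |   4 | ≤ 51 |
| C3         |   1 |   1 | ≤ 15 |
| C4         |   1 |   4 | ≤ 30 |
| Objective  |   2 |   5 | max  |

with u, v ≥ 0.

Evaluate the objective at each vertex of the feasible region:
  z(0, 0) = 0
  z(13.5, 0) = 27
  z(13, 2) = 36
  z(10, 5) = 45  ←
  z(0, 7.5) = 37.5
The maximum is at u = 10, v = 5.

u = 10, v = 5, z = 45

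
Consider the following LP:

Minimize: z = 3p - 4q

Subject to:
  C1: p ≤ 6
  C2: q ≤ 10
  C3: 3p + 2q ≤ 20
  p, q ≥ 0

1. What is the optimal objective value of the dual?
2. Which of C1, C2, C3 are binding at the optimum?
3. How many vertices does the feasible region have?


1. -40
2. C2, C3
3. 4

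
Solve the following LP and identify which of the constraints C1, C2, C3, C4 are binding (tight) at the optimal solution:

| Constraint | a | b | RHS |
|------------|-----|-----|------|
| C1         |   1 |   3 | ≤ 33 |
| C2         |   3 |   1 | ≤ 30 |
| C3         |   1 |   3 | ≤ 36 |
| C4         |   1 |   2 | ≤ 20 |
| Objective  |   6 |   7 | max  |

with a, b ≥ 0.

At a = 8, b = 6, compute slack b - a·x for each constraint:
  C1: 33 − 26 = 7  (slack)
  C2: 30 − 30 = 0  (binding)
  C3: 36 − 26 = 10  (slack)
  C4: 20 − 20 = 0  (binding)

Optimal: a = 8, b = 6
Binding: C2, C4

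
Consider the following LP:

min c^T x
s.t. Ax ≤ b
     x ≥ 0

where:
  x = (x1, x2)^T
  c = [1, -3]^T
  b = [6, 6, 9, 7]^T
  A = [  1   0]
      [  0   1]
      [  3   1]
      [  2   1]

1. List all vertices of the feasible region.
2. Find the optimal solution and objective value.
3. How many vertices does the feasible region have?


1. (0, 0), (3, 0), (2, 3), (0.5, 6), (0, 6)
2. x1 = 0, x2 = 6, z = -18
3. 5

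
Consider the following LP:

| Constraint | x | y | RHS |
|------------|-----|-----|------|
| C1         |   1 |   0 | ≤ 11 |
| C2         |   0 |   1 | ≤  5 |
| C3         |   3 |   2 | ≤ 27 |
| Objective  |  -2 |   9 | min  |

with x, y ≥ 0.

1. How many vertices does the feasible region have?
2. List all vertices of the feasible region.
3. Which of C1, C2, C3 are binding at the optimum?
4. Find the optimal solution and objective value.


1. 4
2. (0, 0), (9, 0), (5.667, 5), (0, 5)
3. C3
4. x = 9, y = 0, z = -18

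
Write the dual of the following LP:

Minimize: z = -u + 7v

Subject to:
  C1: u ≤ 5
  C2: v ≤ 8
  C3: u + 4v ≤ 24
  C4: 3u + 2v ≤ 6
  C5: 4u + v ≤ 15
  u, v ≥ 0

Primal min cᵀx s.t. Ax ≤ b, x ≥ 0  →  Dual max −bᵀy s.t. Aᵀy ≥ −c, y ≥ 0.

Maximize: z = -5y1 - 8y2 - 24y3 - 6y4 - 15y5

Subject to:
  y1 + y3 + 3y4 + 4y5 ≥ 1
  y2 + 4y3 + 2y4 + y5 ≥ -7
  y1, y2, y3, y4, y5 ≥ 0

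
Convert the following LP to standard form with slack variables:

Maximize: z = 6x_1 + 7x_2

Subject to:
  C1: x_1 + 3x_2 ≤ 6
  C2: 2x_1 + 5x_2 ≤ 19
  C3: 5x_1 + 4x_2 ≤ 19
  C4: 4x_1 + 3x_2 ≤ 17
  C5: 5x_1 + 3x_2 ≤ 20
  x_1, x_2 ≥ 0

max z = 6x_1 + 7x_2

s.t.
  x_1 + 3x_2 + s1 = 6
  2x_1 + 5x_2 + s2 = 19
  5x_1 + 4x_2 + s3 = 19
  4x_1 + 3x_2 + s4 = 17
  5x_1 + 3x_2 + s5 = 20
  x_1, x_2, s1, s2, s3, s4, s5 ≥ 0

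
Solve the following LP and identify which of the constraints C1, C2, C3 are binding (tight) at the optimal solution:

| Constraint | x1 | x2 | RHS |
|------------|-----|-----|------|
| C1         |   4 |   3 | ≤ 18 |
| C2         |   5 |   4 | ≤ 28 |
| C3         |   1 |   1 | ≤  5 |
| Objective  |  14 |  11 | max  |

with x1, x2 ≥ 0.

At x1 = 3, x2 = 2, compute slack b - a·x for each constraint:
  C1: 18 − 18 = 0  (binding)
  C2: 28 − 23 = 5  (slack)
  C3: 5 − 5 = 0  (binding)

Optimal: x1 = 3, x2 = 2
Binding: C1, C3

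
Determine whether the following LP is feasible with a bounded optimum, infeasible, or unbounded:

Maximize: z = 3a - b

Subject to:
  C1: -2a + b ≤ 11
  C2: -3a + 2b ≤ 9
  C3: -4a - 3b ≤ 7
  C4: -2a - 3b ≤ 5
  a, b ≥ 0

Unbounded (objective can increase without bound)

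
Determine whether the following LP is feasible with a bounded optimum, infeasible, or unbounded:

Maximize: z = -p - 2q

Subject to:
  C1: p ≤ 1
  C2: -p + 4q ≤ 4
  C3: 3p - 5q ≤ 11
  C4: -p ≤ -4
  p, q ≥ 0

Infeasible (no feasible solution exists)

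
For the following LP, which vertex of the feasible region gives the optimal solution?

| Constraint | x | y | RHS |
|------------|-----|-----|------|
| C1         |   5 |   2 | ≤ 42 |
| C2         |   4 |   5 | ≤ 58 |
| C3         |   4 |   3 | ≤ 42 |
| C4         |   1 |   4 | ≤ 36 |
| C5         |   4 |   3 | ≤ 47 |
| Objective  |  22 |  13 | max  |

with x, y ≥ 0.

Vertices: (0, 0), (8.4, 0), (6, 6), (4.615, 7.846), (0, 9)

Evaluate the objective at each vertex of the feasible region:
  z(0, 0) = 0
  z(8.4, 0) = 184.8
  z(6, 6) = 210  ←
  z(4.615, 7.846) = 203.5
  z(0, 9) = 117
The maximum is at x = 6, y = 6.

(6, 6)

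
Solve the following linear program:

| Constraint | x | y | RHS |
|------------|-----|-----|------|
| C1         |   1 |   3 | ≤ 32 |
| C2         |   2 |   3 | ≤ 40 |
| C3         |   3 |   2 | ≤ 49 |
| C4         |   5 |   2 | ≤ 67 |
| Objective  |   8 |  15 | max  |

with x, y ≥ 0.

Evaluate the objective at each vertex of the feasible region:
  z(0, 0) = 0
  z(13.4, 0) = 107.2
  z(11, 6) = 178
  z(8, 8) = 184  ←
  z(0, 10.67) = 160
The maximum is at x = 8, y = 8.

x = 8, y = 8, z = 184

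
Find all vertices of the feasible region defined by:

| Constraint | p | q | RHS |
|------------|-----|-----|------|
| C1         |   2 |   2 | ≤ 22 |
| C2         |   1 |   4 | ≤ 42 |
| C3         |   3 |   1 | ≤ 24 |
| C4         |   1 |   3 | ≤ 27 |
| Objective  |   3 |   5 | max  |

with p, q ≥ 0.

(0, 0), (8, 0), (6.5, 4.5), (3, 8), (0, 9)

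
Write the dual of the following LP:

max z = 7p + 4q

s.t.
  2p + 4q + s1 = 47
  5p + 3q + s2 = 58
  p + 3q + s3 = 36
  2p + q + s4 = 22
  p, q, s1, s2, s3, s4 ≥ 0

Primal max cᵀx s.t. Ax ≤ b, x ≥ 0  →  Dual min bᵀy s.t. Aᵀy ≥ c, y ≥ 0.

Minimize: z = 47y1 + 58y2 + 36y3 + 22y4

Subject to:
  2y1 + 5y2 + y3 + 2y4 ≥ 7
  4y1 + 3y2 + 3y3 + y4 ≥ 4
  y1, y2, y3, y4 ≥ 0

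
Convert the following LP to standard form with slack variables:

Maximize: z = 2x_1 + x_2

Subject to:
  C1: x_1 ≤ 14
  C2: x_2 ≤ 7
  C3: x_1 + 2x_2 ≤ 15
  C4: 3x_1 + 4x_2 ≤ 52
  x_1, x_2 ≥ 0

max z = 2x_1 + x_2

s.t.
  x_1 + s1 = 14
  x_2 + s2 = 7
  x_1 + 2x_2 + s3 = 15
  3x_1 + 4x_2 + s4 = 52
  x_1, x_2, s1, s2, s3, s4 ≥ 0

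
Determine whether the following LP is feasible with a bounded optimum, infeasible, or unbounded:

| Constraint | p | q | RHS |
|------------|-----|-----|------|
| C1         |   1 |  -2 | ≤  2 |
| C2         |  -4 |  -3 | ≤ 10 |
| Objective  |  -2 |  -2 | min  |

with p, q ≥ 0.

Unbounded (objective can decrease without bound)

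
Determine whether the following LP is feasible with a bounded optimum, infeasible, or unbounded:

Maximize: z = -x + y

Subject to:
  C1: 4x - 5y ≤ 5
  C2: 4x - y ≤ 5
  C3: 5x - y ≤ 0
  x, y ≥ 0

Unbounded (objective can increase without bound)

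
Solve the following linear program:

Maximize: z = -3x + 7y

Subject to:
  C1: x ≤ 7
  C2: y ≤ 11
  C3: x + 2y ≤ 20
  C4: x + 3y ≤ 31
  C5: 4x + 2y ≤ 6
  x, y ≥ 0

Evaluate the objective at each vertex of the feasible region:
  z(0, 0) = 0
  z(1.5, 0) = -4.5
  z(0, 3) = 21  ←
The maximum is at x = 0, y = 3.

x = 0, y = 3, z = 21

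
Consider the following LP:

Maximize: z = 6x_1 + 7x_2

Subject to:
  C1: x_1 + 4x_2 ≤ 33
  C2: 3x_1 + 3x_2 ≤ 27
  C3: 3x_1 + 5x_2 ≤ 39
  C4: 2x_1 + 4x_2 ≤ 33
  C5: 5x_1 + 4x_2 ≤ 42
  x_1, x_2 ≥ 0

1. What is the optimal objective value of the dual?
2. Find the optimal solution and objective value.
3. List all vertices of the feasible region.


1. 60
2. x_1 = 3, x_2 = 6, z = 60
3. (0, 0), (8.4, 0), (6, 3), (3, 6), (0, 7.8)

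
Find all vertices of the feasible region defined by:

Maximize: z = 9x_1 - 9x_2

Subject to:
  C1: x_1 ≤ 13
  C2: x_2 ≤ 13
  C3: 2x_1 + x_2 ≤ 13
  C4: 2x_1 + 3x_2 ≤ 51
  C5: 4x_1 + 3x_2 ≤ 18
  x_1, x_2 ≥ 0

(0, 0), (4.5, 0), (0, 6)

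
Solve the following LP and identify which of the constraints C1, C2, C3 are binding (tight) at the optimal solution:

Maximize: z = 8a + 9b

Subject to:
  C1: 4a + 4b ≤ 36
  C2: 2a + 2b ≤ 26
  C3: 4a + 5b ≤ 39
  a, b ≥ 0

At a = 6, b = 3, compute slack b - a·x for each constraint:
  C1: 36 − 36 = 0  (binding)
  C2: 26 − 18 = 8  (slack)
  C3: 39 − 39 = 0  (binding)

Optimal: a = 6, b = 3
Binding: C1, C3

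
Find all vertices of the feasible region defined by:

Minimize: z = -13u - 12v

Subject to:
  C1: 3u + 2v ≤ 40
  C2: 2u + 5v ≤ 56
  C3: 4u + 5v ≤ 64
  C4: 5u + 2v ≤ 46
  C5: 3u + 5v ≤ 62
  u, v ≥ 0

(0, 0), (9.2, 0), (6, 8), (4, 9.6), (0, 11.2)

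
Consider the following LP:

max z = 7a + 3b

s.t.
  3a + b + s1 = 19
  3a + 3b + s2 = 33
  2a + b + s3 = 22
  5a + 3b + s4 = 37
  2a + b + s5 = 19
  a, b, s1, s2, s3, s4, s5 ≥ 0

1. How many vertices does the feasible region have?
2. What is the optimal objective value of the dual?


1. 5
2. 47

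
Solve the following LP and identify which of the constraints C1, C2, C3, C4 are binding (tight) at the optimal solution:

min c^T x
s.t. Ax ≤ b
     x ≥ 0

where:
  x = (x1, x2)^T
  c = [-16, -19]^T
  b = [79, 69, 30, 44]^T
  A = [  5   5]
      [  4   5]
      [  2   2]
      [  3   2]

At x1 = 6, x2 = 9, compute slack b - a·x for each constraint:
  C1: 79 − 75 = 4  (slack)
  C2: 69 − 69 = 0  (binding)
  C3: 30 − 30 = 0  (binding)
  C4: 44 − 36 = 8  (slack)

Optimal: x1 = 6, x2 = 9
Binding: C2, C3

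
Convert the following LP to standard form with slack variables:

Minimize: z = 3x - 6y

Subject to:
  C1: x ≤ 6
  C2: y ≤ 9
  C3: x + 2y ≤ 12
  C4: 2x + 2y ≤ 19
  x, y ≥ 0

min z = 3x - 6y

s.t.
  x + s1 = 6
  y + s2 = 9
  x + 2y + s3 = 12
  2x + 2y + s4 = 19
  x, y, s1, s2, s3, s4 ≥ 0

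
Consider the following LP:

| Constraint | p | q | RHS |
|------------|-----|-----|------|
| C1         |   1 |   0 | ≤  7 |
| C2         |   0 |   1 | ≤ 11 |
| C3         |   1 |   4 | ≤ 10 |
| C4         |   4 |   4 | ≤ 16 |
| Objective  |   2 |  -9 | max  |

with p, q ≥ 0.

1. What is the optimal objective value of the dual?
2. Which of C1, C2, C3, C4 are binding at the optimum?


1. 8
2. C4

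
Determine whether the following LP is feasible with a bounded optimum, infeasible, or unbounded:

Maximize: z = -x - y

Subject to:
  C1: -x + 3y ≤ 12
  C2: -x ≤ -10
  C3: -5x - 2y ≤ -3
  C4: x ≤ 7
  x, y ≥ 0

Infeasible (no feasible solution exists)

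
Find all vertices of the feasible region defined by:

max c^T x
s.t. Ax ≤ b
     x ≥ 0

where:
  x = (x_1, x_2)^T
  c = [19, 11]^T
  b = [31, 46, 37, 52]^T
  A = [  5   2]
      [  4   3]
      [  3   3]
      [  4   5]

(0, 0), (6.2, 0), (3, 8), (0, 10.4)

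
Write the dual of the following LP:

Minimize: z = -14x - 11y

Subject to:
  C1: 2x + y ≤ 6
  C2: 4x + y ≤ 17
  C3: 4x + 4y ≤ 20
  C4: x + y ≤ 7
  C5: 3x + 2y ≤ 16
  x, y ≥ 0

Primal min cᵀx s.t. Ax ≤ b, x ≥ 0  →  Dual max −bᵀy s.t. Aᵀy ≥ −c, y ≥ 0.

Maximize: z = -6y1 - 17y2 - 20y3 - 7y4 - 16y5

Subject to:
  2y1 + 4y2 + 4y3 + y4 + 3y5 ≥ 14
  y1 + y2 + 4y3 + y4 + 2y5 ≥ 11
  y1, y2, y3, y4, y5 ≥ 0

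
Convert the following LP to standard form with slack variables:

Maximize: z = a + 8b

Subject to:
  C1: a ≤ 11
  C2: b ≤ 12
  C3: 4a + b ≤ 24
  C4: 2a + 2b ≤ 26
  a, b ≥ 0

max z = a + 8b

s.t.
  a + s1 = 11
  b + s2 = 12
  4a + b + s3 = 24
  2a + 2b + s4 = 26
  a, b, s1, s2, s3, s4 ≥ 0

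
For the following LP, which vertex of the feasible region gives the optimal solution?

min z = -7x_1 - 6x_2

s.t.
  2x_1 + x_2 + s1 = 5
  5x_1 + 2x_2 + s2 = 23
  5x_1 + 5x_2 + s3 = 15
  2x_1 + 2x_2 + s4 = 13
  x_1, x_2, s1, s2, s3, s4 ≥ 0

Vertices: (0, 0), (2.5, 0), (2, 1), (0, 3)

Evaluate the objective at each vertex of the feasible region:
  z(0, 0) = 0
  z(2.5, 0) = -17.5
  z(2, 1) = -20  ←
  z(0, 3) = -18
The minimum is at x_1 = 2, x_2 = 1.

(2, 1)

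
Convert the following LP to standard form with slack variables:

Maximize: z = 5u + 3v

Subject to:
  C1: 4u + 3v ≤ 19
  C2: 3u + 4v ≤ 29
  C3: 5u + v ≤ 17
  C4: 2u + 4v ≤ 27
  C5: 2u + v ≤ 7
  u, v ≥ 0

max z = 5u + 3v

s.t.
  4u + 3v + s1 = 19
  3u + 4v + s2 = 29
  5u + v + s3 = 17
  2u + 4v + s4 = 27
  2u + v + s5 = 7
  u, v, s1, s2, s3, s4, s5 ≥ 0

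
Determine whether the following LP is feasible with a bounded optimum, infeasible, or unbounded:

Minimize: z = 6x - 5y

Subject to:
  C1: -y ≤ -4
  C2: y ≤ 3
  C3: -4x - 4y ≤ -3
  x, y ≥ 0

Infeasible (no feasible solution exists)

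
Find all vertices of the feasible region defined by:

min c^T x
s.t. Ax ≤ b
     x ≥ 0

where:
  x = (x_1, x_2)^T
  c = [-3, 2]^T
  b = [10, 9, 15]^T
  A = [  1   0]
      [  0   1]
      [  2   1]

(0, 0), (7.5, 0), (3, 9), (0, 9)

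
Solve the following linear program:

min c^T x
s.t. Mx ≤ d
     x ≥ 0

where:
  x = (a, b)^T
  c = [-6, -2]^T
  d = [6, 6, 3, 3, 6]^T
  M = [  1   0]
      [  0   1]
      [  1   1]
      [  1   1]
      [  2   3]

Evaluate the objective at each vertex of the feasible region:
  z(0, 0) = 0
  z(3, 0) = -18  ←
  z(0, 2) = -4
The minimum is at a = 3, b = 0.

a = 3, b = 0, z = -18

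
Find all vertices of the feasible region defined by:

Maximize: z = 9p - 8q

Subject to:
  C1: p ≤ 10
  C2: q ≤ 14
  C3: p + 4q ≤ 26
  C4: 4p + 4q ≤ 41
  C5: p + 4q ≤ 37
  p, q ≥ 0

(0, 0), (10, 0), (10, 0.25), (5, 5.25), (0, 6.5)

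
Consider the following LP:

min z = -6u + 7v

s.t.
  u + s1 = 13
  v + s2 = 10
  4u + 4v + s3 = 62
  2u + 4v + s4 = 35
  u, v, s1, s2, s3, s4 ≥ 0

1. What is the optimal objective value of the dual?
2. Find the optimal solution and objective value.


1. -78
2. u = 13, v = 0, z = -78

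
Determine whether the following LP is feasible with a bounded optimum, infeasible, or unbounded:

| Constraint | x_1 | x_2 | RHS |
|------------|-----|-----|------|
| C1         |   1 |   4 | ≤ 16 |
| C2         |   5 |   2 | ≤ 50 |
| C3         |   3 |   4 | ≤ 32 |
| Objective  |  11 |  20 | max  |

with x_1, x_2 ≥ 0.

Feasible with a bounded optimal solution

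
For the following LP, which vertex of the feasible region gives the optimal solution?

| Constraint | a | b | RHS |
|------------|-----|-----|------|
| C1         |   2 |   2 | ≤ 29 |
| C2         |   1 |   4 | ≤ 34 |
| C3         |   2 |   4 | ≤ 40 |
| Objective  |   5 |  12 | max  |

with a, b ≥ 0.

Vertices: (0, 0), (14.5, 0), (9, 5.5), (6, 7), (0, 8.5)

Evaluate the objective at each vertex of the feasible region:
  z(0, 0) = 0
  z(14.5, 0) = 72.5
  z(9, 5.5) = 111
  z(6, 7) = 114  ←
  z(0, 8.5) = 102
The maximum is at a = 6, b = 7.

(6, 7)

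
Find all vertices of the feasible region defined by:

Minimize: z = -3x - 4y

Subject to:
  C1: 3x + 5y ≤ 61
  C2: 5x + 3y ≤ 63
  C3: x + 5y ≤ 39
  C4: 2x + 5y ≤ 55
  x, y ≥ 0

(0, 0), (12.6, 0), (9, 6), (0, 7.8)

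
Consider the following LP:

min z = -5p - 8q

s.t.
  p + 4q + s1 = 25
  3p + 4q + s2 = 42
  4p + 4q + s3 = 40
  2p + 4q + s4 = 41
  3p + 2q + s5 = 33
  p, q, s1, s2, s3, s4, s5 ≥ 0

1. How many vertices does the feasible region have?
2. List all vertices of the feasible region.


1. 4
2. (0, 0), (10, 0), (5, 5), (0, 6.25)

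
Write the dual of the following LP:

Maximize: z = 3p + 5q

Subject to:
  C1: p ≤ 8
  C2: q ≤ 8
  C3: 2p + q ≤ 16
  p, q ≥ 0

Primal max cᵀx s.t. Ax ≤ b, x ≥ 0  →  Dual min bᵀy s.t. Aᵀy ≥ c, y ≥ 0.

Minimize: z = 8y1 + 8y2 + 16y3

Subject to:
  y1 + 2y3 ≥ 3
  y2 + y3 ≥ 5
  y1, y2, y3 ≥ 0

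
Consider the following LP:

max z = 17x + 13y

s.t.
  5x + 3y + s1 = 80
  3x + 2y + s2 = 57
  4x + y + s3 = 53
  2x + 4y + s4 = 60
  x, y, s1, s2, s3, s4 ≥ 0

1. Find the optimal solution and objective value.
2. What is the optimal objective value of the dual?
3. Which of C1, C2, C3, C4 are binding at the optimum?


1. x = 10, y = 10, z = 300
2. 300
3. C1, C4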